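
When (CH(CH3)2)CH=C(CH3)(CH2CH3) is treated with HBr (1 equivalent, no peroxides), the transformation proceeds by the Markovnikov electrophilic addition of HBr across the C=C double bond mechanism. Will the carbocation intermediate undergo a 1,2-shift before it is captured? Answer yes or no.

no

The first-formed carbocation is tertiary.
No single 1,2-shift to an adjacent carbon would produce a more-substituted cation than the one already present, so no rearrangement occurs.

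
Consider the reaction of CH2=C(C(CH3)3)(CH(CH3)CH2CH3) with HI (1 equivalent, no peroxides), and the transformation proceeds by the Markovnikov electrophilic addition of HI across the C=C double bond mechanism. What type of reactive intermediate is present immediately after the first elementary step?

tertiary carbocation

Step 1: Electrophilic addition begins with the π(C=C) electrons forming a bond to the proton of HI. Following Markovnikov's rule, the resulting cation is tertiary. The H–I bond breaks heterolytically, releasing I⁻.
After step 1 the species present is a tertiary carbocation.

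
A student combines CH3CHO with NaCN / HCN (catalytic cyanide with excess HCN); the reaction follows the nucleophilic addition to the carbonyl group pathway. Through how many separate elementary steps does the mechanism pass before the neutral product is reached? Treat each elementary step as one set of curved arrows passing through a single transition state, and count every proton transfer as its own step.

Step 1: CN⁻ attacks the sp² carbonyl carbon; the C=O π bond breaks and the electrons end up as a lone pair on the alkoxide oxygen of the tetrahedral intermediate.
Step 2: Proton transfer from HCN to the alkoxide furnishes a cyanohydrin (and releases another CN⁻ to continue the reaction).
Total: 2 elementary steps.

2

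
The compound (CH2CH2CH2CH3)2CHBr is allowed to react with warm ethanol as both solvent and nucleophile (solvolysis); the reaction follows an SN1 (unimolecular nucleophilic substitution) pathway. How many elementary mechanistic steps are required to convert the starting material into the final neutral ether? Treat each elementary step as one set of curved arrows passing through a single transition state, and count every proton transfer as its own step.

3

Step 1: Ionisation: the C–Br σ-bond cleaves heterolytically; both bonding electrons depart with Br⁻, leaving a secondary carbocation at the α-carbon.
(No 1,2-shift: no single shift to an adjacent carbon would give a more stable cation.)
Step 2: CH3CH2OH donates an oxygen lone pair into the empty p orbital of the cation, giving a protonated ether (an oxonium ion).
Step 3: Proton transfer from the O–H of the oxonium ion to a solvent molecule delivers the neutral ether.
Total: 3 elementary steps.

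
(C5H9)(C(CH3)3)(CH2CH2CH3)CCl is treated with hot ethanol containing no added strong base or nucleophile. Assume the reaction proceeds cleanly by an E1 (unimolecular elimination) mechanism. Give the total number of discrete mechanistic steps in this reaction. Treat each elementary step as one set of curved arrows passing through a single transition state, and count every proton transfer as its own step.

Step 1: Ionisation: the C–Cl σ-bond cleaves heterolytically; both bonding electrons depart with Cl⁻, leaving a tertiary carbocation at the α-carbon.
(No 1,2-shift: no single shift to an adjacent carbon would give a more stable cation.)
Step 2: An ethanol molecule (solvent) deprotonates a β-carbon; as the C–H bond breaks, those electrons form the new alkene π bond.
Total: 2 elementary steps.

2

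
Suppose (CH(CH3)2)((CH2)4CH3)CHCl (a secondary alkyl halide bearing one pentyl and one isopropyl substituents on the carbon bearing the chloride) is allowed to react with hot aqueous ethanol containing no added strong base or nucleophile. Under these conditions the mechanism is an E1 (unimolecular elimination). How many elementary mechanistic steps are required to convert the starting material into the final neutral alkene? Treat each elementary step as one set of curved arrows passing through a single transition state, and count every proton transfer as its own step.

3

Step 1: Ionisation: the C–Cl σ-bond cleaves heterolytically; both bonding electrons depart with Cl⁻, leaving a secondary carbocation at the α-carbon.
Step 2: A 1,2-hydride shift from the adjacent isopropyl carbon moves the positive charge from the secondary centre to an adjacent carbon, generating a more stable tertiary carbocation.
Step 3: Loss of a β-proton to a water (or ethanol) molecule of the solvent: the C–H bonding pair collapses toward the cationic carbon to form the C=C π bond, yielding the alkene.
Total: 3 elementary steps.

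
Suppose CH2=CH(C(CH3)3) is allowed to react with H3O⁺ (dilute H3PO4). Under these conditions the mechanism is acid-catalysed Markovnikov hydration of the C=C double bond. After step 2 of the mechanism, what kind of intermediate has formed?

Step 1: Electrophilic addition begins with the π(C=C) electrons forming a bond to the proton of H3O⁺. Following Markovnikov's rule, the resulting cation is secondary. H2O is released.
Step 2: A methyl group with its bonding pair migrates from the adjacent tert-butyl carbon to the cationic centre — a 1,2-methyl shift — upgrading the secondary cation to a tertiary one.
After step 2 the species present is a tertiary carbocation.

tertiary carbocation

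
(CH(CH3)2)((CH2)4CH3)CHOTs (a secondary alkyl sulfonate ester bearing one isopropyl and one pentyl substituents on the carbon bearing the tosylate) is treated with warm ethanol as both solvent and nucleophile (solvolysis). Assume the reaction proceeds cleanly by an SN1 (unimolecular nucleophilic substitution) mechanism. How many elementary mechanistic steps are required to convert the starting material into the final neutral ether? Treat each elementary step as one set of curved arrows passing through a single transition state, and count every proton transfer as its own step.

4

Step 1: The C–O bond breaks with both electrons going to the tosylate; TsO⁻ leaves and a secondary carbocation remains.
Step 2: A 1,2-hydride shift from the adjacent isopropyl carbon moves the positive charge from the secondary centre to an adjacent carbon, generating a more stable tertiary carbocation.
Step 3: CH3CH2OH donates an oxygen lone pair into the empty p orbital of the cation, giving a protonated ether (an oxonium ion).
Step 4: Deprotonation of the oxonium oxygen by solvent ethanol yields the neutral ether.
Total: 4 elementary steps.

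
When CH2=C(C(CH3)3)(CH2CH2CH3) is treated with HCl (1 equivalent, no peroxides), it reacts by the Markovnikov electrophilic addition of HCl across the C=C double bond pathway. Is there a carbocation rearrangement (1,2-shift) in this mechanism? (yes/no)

The first-formed carbocation is tertiary.
No single 1,2-shift to an adjacent carbon would produce a more-substituted cation than the one already present, so no rearrangement occurs.

no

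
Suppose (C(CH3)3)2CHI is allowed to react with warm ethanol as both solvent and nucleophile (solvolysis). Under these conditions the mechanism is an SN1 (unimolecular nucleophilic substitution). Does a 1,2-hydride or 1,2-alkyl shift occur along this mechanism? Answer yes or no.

yes

The first-formed carbocation is secondary.
The adjacent tert-butyl carbon has no hydrogen but bears methyl groups; migration of one methyl with its bonding pair (a 1,2-methyl shift) places the charge on a tertiary centre.
Tertiary is more stable than secondary, so the shift occurs.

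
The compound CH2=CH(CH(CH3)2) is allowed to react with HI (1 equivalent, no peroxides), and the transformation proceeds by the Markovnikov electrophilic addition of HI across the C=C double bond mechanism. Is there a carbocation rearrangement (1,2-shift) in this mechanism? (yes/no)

The first-formed carbocation is secondary.
The adjacent isopropyl carbon already bears 2 other carbon substituents and has a hydrogen to migrate; after a 1,2-hydride shift from that carbon the positive charge sits on a tertiary centre.
Tertiary is more stable than secondary, so the shift occurs.

yes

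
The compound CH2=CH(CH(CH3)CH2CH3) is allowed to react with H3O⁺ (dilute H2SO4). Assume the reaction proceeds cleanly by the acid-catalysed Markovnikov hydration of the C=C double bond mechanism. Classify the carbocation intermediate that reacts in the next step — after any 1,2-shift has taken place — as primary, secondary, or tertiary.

tertiary

Step 1: The π electrons of the C=C bond attack a proton of H3O⁺; Markovnikov addition places the new C–H on the less-substituted alkene carbon, so the positive charge ends up on the more-substituted carbon — a secondary carbocation. H2O is released.
Step 2: Carbocation rearrangement: a 1,2-hydride shift from the adjacent sec-butyl carbon converts the initially-formed secondary cation into the more stable tertiary cation.
The cation rearranges from secondary to tertiary via a 1,2-hydride shift from the adjacent sec-butyl carbon; the tertiary cation is what reacts next.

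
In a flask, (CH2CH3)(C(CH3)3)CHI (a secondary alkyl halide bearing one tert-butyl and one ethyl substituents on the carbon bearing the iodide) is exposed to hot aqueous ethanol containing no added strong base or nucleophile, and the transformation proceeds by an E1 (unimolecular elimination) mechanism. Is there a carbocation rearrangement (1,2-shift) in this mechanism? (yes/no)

The first-formed carbocation is secondary.
The adjacent tert-butyl carbon has no hydrogen but bears methyl groups; migration of one methyl with its bonding pair (a 1,2-methyl shift) places the charge on a tertiary centre.
Tertiary is more stable than secondary, so the shift occurs.

yes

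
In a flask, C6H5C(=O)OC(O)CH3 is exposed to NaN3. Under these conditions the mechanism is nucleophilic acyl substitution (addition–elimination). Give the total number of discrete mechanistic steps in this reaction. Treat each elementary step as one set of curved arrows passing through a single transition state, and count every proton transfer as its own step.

2

Step 1: A lone pair on the N of N3⁻ attacks the electrophilic acyl carbon; the π(C=O) electrons move onto oxygen, giving a tetrahedral intermediate.
Step 2: An oxygen lone pair re-forms the C=O π bond as the C–O σ-bond breaks; CH3CO2⁻ is expelled.
Total: 2 elementary steps.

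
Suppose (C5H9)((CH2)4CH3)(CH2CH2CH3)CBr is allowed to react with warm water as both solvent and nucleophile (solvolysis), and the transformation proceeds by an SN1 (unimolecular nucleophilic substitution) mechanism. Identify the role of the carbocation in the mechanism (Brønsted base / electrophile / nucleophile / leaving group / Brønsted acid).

Step 2: H2O donates an oxygen lone pair into the empty p orbital of the cation, giving a protonated alcohol (an oxonium ion).
The carbocation accepts an electron pair into an empty or π* orbital — it is the electrophile.

electrophile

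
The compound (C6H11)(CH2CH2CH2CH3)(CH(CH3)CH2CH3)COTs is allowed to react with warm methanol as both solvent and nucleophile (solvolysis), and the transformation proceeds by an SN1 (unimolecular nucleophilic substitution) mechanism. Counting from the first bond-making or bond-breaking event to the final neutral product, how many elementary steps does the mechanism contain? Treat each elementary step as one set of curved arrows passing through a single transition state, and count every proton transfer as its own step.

3

Step 1: Ionisation: the C–O σ-bond cleaves heterolytically; both bonding electrons depart with TsO⁻, leaving a tertiary carbocation at the α-carbon.
(No 1,2-shift: no single shift to an adjacent carbon would give a more stable cation.)
Step 2: Nucleophilic capture: the oxygen of CH3OH bonds to the cationic carbon, producing an oxonium-ion intermediate.
Step 3: Deprotonation of the oxonium oxygen by solvent methanol yields the neutral ether.
Total: 3 elementary steps.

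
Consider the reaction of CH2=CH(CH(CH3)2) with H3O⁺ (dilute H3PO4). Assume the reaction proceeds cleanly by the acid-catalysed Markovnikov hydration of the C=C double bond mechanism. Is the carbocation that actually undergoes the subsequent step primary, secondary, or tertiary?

tertiary

Step 1: The π electrons of the C=C bond attack a proton of H3O⁺; Markovnikov addition places the new C–H on the less-substituted alkene carbon, so the positive charge ends up on the more-substituted carbon — a secondary carbocation. H2O is released.
Step 2: A 1,2-hydride shift from the adjacent isopropyl carbon moves the positive charge from the secondary centre to an adjacent carbon, generating a more stable tertiary carbocation.
The cation rearranges from secondary to tertiary via a 1,2-hydride shift from the adjacent isopropyl carbon; the tertiary cation is what reacts next.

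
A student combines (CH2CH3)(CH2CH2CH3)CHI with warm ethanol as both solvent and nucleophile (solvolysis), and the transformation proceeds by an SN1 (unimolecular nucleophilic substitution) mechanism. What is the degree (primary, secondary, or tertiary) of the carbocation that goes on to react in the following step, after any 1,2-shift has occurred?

Step 1: The C–I bond breaks with both electrons going to the iodide; I⁻ leaves and a secondary carbocation remains.
No single 1,2-shift to an adjacent carbon would give a more-substituted cation, so no rearrangement occurs.

secondary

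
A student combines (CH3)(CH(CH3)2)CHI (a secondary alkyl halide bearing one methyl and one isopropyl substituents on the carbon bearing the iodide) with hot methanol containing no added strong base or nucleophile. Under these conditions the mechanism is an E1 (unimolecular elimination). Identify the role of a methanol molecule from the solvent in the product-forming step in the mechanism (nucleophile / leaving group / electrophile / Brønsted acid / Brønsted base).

Step 3: A methanol molecule (solvent) deprotonates a β-carbon; as the C–H bond breaks, those electrons form the new alkene π bond.
A methanol molecule from the solvent in the product-forming step accepts a proton in a proton-transfer step — a Brønsted base.

Brønsted base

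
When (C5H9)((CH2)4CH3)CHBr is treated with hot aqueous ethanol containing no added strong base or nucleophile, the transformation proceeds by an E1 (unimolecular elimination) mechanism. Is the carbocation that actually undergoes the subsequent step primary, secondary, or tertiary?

tertiary

Step 1: Unassisted departure of Br⁻ (taking the C–Br bonding pair) generates a secondary carbocation.
Step 2: A hydride (H with its bonding pair) migrates from the adjacent cyclopentyl carbon to the cationic centre — a 1,2-hydride shift — upgrading the secondary cation to a tertiary one.
The cation rearranges from secondary to tertiary via a 1,2-hydride shift from the adjacent cyclopentyl carbon; the tertiary cation is what reacts next.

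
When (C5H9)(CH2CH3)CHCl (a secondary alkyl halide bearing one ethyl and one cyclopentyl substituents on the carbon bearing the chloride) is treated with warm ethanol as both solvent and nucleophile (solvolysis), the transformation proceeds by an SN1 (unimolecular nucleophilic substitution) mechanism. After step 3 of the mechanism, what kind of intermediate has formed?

oxonium ion

Step 1: Ionisation: the C–Cl σ-bond cleaves heterolytically; both bonding electrons depart with Cl⁻, leaving a secondary carbocation at the α-carbon.
Step 2: Carbocation rearrangement: a 1,2-hydride shift from the adjacent cyclopentyl carbon converts the initially-formed secondary cation into the more stable tertiary cation.
Step 3: CH3CH2OH donates an oxygen lone pair into the empty p orbital of the cation, giving a protonated ether (an oxonium ion).
After step 3 the species present is an oxonium ion.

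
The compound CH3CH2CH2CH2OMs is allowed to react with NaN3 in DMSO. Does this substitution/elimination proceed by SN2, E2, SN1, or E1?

SN2

Conditions: a primary substrate with a strong nucleophile in the polar aprotic solvent DMSO.
These conditions are the textbook signature of the SN2 pathway.
An unhindered substrate with a strong nucleophile in a polar aprotic solvent favours one-step backside displacement.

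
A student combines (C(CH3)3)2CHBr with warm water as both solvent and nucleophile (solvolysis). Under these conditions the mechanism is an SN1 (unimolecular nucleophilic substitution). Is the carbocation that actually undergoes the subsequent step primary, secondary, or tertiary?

Step 1: Ionisation: the C–Br σ-bond cleaves heterolytically; both bonding electrons depart with Br⁻, leaving a secondary carbocation at the α-carbon.
Step 2: A 1,2-methyl shift from the adjacent tert-butyl carbon moves the positive charge from the secondary centre to an adjacent carbon, generating a more stable tertiary carbocation.
The cation rearranges from secondary to tertiary via a 1,2-methyl shift from the adjacent tert-butyl carbon; the tertiary cation is what reacts next.

tertiary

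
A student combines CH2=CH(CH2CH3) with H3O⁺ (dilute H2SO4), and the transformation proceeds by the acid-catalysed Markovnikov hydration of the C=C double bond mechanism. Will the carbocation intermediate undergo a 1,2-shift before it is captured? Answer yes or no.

no

The first-formed carbocation is secondary.
No single 1,2-shift to an adjacent carbon would produce a more-substituted cation than the one already present, so no rearrangement occurs.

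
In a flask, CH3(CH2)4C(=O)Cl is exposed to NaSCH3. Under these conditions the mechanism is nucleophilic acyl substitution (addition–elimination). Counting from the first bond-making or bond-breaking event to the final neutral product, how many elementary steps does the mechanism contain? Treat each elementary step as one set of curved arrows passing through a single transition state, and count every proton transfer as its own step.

Step 1: CH3S⁻ adds to the carbonyl carbon; the C=O π electrons shift onto oxygen and a tetrahedral alkoxide intermediate forms.
Step 2: An oxygen lone pair re-forms the C=O π bond as the C–Cl σ-bond breaks; Cl⁻ is expelled.
Total: 2 elementary steps.

2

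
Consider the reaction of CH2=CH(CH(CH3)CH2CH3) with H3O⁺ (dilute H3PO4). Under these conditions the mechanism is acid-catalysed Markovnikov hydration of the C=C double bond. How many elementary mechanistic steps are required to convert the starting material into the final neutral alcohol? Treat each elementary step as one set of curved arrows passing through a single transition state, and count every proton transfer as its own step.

Step 1: Electrophilic addition begins with the π(C=C) electrons forming a bond to the proton of H3O⁺. Following Markovnikov's rule, the resulting cation is secondary. H2O is released.
Step 2: A hydride (H with its bonding pair) migrates from the adjacent sec-butyl carbon to the cationic centre — a 1,2-hydride shift — upgrading the secondary cation to a tertiary one.
Step 3: Nucleophilic capture of the cation by H2O produces the protonated alcohol (an oxonium ion).
Step 4: Proton transfer from the O–H of the oxonium ion to H2O completes the catalytic cycle and yields the alcohol.
Total: 4 elementary steps.

4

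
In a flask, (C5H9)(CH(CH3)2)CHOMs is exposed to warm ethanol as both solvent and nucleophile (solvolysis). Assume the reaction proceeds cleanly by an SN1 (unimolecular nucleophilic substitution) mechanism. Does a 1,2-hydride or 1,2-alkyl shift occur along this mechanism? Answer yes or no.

The first-formed carbocation is secondary.
The adjacent cyclopentyl carbon already bears 2 other carbon substituents and has a hydrogen to migrate; after a 1,2-hydride shift from that carbon the positive charge sits on a tertiary centre.
Tertiary is more stable than secondary, so the shift occurs.

yes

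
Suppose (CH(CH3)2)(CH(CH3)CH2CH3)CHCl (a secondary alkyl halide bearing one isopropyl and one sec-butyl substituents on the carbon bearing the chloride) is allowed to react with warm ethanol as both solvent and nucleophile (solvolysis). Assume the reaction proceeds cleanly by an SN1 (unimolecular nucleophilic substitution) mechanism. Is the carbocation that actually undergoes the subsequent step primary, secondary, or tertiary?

Step 1: Rate-determining heterolysis of the C–Cl bond gives Cl⁻ and a secondary carbocation.
Step 2: A hydride (H with its bonding pair) migrates from the adjacent isopropyl carbon to the cationic centre — a 1,2-hydride shift — upgrading the secondary cation to a tertiary one.
The cation rearranges from secondary to tertiary via a 1,2-hydride shift from the adjacent isopropyl carbon; the tertiary cation is what reacts next.

tertiary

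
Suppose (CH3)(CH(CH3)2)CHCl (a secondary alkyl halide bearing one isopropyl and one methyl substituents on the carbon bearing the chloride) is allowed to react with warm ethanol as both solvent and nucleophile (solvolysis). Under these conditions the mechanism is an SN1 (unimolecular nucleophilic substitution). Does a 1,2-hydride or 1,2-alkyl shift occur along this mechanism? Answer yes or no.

The first-formed carbocation is secondary.
The adjacent isopropyl carbon already bears 2 other carbon substituents and has a hydrogen to migrate; after a 1,2-hydride shift from that carbon the positive charge sits on a tertiary centre.
Tertiary is more stable than secondary, so the shift occurs.

yes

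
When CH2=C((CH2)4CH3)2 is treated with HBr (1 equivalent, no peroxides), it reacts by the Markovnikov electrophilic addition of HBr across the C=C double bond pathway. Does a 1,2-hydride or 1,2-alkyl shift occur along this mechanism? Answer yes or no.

The first-formed carbocation is tertiary.
No single 1,2-shift to an adjacent carbon would produce a more-substituted cation than the one already present, so no rearrangement occurs.

no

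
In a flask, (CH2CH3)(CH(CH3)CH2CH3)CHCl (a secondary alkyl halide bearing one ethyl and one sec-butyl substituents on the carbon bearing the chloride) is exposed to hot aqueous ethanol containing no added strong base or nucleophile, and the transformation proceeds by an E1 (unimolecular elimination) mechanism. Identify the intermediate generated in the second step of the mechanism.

tertiary carbocation

Step 1: Ionisation: the C–Cl σ-bond cleaves heterolytically; both bonding electrons depart with Cl⁻, leaving a secondary carbocation at the α-carbon.
Step 2: A 1,2-hydride shift from the adjacent sec-butyl carbon moves the positive charge from the secondary centre to an adjacent carbon, generating a more stable tertiary carbocation.
After step 2 the species present is a tertiary carbocation.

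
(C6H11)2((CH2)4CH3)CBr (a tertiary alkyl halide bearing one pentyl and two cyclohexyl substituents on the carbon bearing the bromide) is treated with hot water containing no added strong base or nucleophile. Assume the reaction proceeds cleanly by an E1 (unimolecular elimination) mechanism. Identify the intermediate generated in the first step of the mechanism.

Step 1: Rate-determining heterolysis of the C–Br bond gives Br⁻ and a tertiary carbocation.
After step 1 the species present is a tertiary carbocation.

tertiary carbocation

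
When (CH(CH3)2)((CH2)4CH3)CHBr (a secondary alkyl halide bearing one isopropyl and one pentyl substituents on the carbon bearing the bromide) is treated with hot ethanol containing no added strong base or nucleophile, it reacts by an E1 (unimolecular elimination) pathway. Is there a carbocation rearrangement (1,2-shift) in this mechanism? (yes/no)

yes

The first-formed carbocation is secondary.
The adjacent isopropyl carbon already bears 2 other carbon substituents and has a hydrogen to migrate; after a 1,2-hydride shift from that carbon the positive charge sits on a tertiary centre.
Tertiary is more stable than secondary, so the shift occurs.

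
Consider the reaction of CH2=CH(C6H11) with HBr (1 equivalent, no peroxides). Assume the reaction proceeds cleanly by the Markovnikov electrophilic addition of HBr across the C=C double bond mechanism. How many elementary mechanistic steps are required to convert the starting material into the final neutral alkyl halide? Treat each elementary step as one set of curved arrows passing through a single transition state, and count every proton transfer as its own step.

Step 1: Electrophilic addition begins with the π(C=C) electrons forming a bond to the proton of HBr. Following Markovnikov's rule, the resulting cation is secondary. The H–Br bond breaks heterolytically, releasing Br⁻.
Step 2: A hydride (H with its bonding pair) migrates from the adjacent cyclohexyl carbon to the cationic centre — a 1,2-hydride shift — upgrading the secondary cation to a tertiary one.
Step 3: The Br⁻ anion donates a lone pair to the carbocation, forming the new C–Br σ-bond and giving the neutral alkyl halide.
Total: 3 elementary steps.

3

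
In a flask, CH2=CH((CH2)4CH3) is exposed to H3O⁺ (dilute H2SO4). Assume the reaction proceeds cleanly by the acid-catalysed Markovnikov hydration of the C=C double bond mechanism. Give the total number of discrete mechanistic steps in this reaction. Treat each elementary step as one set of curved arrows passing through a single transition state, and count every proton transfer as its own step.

3

Step 1: Protonation of the alkene by H3O⁺: the π bond acts as the nucleophile and picks up H⁺, giving the more stable (Markovnikov) secondary carbocation. H2O is released.
(No 1,2-shift: no single shift to an adjacent carbon would give a more stable cation.)
Step 2: A lone pair on the oxygen of H2O attacks the carbocation, forming a C–O bond and an oxonium ion (a protonated alcohol).
Step 3: Deprotonation of the oxonium ion by a water molecule delivers the neutral alcohol and regenerates the acid catalyst.
Total: 3 elementary steps.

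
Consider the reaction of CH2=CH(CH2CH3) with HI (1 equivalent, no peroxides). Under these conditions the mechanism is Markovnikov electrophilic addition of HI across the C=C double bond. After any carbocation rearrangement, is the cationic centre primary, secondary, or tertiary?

secondary

Step 1: Electrophilic addition begins with the π(C=C) electrons forming a bond to the proton of HI. Following Markovnikov's rule, the resulting cation is secondary. The H–I bond breaks heterolytically, releasing I⁻.
No single 1,2-shift to an adjacent carbon would give a more-substituted cation, so no rearrangement occurs.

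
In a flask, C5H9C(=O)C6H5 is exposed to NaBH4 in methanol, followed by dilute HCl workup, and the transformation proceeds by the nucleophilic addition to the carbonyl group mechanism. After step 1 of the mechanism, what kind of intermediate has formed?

tetrahedral alkoxide intermediate

Step 1: Nucleophilic addition: H⁻ (delivered from BH4⁻) adds to the carbonyl carbon, pushing the π(C=O) electron pair onto oxygen and giving a tetrahedral alkoxide.
After step 1 the species present is a tetrahedral alkoxide intermediate.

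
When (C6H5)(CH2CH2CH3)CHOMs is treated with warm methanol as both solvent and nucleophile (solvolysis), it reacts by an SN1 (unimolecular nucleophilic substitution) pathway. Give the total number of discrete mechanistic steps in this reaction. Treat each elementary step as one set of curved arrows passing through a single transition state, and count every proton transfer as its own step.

3

Step 1: Rate-determining heterolysis of the C–O bond gives MsO⁻ and a secondary carbocation.
(No 1,2-shift: no single shift to an adjacent carbon would give a more stable cation.)
Step 2: Nucleophilic capture: the oxygen of CH3OH bonds to the cationic carbon, producing an oxonium-ion intermediate.
Step 3: Deprotonation of the oxonium oxygen by solvent methanol yields the neutral ether.
Total: 3 elementary steps.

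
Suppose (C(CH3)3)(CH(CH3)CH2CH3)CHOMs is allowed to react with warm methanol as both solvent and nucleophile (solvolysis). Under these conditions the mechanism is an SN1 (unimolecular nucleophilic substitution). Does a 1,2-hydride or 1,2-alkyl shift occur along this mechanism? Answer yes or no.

The first-formed carbocation is secondary.
The adjacent sec-butyl carbon already bears 2 other carbon substituents and has a hydrogen to migrate; after a 1,2-hydride shift from that carbon the positive charge sits on a tertiary centre.
Tertiary is more stable than secondary, so the shift occurs.

yes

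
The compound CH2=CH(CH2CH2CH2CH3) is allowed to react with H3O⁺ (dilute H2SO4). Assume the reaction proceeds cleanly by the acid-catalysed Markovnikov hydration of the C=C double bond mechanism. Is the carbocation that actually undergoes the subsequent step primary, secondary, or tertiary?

Step 1: The π electrons of the C=C bond attack a proton of H3O⁺; Markovnikov addition places the new C–H on the less-substituted alkene carbon, so the positive charge ends up on the more-substituted carbon — a secondary carbocation. H2O is released.
No single 1,2-shift to an adjacent carbon would give a more-substituted cation, so no rearrangement occurs.

secondary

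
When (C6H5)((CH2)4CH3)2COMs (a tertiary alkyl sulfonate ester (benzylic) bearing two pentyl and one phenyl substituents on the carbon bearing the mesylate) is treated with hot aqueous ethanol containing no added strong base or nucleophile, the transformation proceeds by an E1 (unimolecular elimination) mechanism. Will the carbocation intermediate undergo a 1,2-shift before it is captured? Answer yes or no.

The first-formed carbocation is tertiary.
No single 1,2-shift to an adjacent carbon would produce a more-substituted cation than the one already present, so no rearrangement occurs.

no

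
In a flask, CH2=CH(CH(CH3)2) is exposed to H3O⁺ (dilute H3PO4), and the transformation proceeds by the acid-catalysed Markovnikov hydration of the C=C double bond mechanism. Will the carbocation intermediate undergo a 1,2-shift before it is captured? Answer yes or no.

The first-formed carbocation is secondary.
The adjacent isopropyl carbon already bears 2 other carbon substituents and has a hydrogen to migrate; after a 1,2-hydride shift from that carbon the positive charge sits on a tertiary centre.
Tertiary is more stable than secondary, so the shift occurs.

yes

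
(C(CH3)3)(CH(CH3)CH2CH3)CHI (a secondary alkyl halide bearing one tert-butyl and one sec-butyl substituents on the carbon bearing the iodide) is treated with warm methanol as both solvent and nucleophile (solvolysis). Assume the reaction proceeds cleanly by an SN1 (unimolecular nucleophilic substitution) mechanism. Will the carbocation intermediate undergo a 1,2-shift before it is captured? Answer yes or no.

The first-formed carbocation is secondary.
The adjacent sec-butyl carbon already bears 2 other carbon substituents and has a hydrogen to migrate; after a 1,2-hydride shift from that carbon the positive charge sits on a tertiary centre.
Tertiary is more stable than secondary, so the shift occurs.

yes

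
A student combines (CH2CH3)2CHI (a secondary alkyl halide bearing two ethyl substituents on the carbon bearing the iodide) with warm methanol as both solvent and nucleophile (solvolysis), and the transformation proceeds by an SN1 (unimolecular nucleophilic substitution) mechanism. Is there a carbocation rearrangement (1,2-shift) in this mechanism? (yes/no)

The first-formed carbocation is secondary.
No single 1,2-shift to an adjacent carbon would produce a more-substituted cation than the one already present, so no rearrangement occurs.

no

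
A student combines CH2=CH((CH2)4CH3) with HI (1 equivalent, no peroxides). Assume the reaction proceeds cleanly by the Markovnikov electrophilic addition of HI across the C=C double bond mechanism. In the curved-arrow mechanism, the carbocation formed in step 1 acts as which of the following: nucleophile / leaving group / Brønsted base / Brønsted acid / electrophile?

electrophile

Step 2: The I⁻ anion donates a lone pair to the carbocation, forming the new C–I σ-bond and giving the neutral alkyl halide.
The carbocation formed in step 1 accepts an electron pair into an empty or π* orbital — it is the electrophile.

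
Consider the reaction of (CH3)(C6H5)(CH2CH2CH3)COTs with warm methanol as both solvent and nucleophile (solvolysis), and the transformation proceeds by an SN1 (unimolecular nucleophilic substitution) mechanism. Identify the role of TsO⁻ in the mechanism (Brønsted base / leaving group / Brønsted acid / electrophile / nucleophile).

Step 1: Ionisation: the C–O σ-bond cleaves heterolytically; both bonding electrons depart with TsO⁻, leaving a tertiary carbocation at the α-carbon.
TsO⁻ departs with both electrons of the breaking σ-bond — that is the definition of a leaving group.

leaving group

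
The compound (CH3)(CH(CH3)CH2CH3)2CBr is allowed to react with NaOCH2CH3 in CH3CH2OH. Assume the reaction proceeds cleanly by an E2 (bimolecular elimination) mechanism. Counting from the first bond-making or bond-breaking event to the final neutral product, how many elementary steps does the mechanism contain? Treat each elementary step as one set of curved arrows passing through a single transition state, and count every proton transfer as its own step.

Step 1: Concerted anti-periplanar elimination: CH3CH2O⁻ abstracts a β-H while Br⁻ leaves, and the C–H electrons become the new C=C π bond — all in a single transition state.
Total: 1 elementary step.

1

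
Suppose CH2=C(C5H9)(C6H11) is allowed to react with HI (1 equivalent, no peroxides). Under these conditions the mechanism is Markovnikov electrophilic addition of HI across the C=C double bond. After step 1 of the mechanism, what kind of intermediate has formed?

Step 1: Electrophilic addition begins with the π(C=C) electrons forming a bond to the proton of HI. Following Markovnikov's rule, the resulting cation is tertiary. The H–I bond breaks heterolytically, releasing I⁻.
After step 1 the species present is a tertiary carbocation.

tertiary carbocation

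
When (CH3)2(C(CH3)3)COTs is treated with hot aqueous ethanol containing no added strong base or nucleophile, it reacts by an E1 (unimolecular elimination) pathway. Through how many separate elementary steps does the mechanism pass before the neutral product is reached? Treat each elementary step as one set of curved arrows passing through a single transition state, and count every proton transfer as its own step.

Step 1: Unassisted departure of TsO⁻ (taking the C–O bonding pair) generates a tertiary carbocation.
(No 1,2-shift: no single shift to an adjacent carbon would give a more stable cation.)
Step 2: Loss of a β-proton to a water (or ethanol) molecule of the solvent: the C–H bonding pair collapses toward the cationic carbon to form the C=C π bond, yielding the alkene.
Total: 2 elementary steps.

2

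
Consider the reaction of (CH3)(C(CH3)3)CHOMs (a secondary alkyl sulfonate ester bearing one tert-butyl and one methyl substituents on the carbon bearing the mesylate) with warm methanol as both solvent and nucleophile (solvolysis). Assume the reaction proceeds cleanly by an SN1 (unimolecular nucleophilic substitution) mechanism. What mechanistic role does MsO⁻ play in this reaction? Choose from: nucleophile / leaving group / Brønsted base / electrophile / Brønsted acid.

leaving group

Step 1: Rate-determining heterolysis of the C–O bond gives MsO⁻ and a secondary carbocation.
MsO⁻ departs with both electrons of the breaking σ-bond — that is the definition of a leaving group.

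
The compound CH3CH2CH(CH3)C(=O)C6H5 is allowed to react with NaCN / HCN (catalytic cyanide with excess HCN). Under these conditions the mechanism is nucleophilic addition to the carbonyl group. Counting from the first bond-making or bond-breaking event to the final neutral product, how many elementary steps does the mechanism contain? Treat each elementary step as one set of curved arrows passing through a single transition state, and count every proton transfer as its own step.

Step 1: CN⁻ attacks the sp² carbonyl carbon; the C=O π bond breaks and the electrons end up as a lone pair on the alkoxide oxygen of the tetrahedral intermediate.
Step 2: Proton transfer from HCN to the alkoxide furnishes a cyanohydrin (and releases another CN⁻ to continue the reaction).
Total: 2 elementary steps.

2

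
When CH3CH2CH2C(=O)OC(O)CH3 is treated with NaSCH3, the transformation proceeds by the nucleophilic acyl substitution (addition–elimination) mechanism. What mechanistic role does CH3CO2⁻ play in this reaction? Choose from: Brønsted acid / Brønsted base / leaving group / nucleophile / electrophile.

leaving group

Step 2: An oxygen lone pair re-forms the C=O π bond as the C–O σ-bond breaks; CH3CO2⁻ is expelled.
CH3CO2⁻ departs with both electrons of the breaking σ-bond — that is the definition of a leaving group.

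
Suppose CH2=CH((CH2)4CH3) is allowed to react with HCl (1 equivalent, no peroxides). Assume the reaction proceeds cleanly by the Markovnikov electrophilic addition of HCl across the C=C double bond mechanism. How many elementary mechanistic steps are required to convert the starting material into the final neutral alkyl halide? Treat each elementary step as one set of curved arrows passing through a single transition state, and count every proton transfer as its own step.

2

Step 1: The π electrons of the C=C bond attack a proton of HCl; Markovnikov addition places the new C–H on the less-substituted alkene carbon, so the positive charge ends up on the more-substituted carbon — a secondary carbocation. The H–Cl bond breaks heterolytically, releasing Cl⁻.
(No 1,2-shift: no single shift to an adjacent carbon would give a more stable cation.)
Step 2: Nucleophilic attack by Cl⁻ on the carbocation completes the addition, giving R–Cl.
Total: 2 elementary steps.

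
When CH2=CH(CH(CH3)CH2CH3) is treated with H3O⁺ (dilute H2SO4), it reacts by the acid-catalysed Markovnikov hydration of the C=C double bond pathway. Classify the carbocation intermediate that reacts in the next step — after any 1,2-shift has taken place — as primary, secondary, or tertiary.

tertiary

Step 1: Electrophilic addition begins with the π(C=C) electrons forming a bond to the proton of H3O⁺. Following Markovnikov's rule, the resulting cation is secondary. H2O is released.
Step 2: A 1,2-hydride shift from the adjacent sec-butyl carbon moves the positive charge from the secondary centre to an adjacent carbon, generating a more stable tertiary carbocation.
The cation rearranges from secondary to tertiary via a 1,2-hydride shift from the adjacent sec-butyl carbon; the tertiary cation is what reacts next.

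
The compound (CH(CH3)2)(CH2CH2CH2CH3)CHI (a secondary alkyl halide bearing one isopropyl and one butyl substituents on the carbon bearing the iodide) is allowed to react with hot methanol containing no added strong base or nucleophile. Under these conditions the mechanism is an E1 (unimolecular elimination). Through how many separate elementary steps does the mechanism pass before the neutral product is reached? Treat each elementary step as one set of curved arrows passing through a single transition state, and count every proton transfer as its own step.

3

Step 1: The C–I bond breaks with both electrons going to the iodide; I⁻ leaves and a secondary carbocation remains.
Step 2: Carbocation rearrangement: a 1,2-hydride shift from the adjacent isopropyl carbon converts the initially-formed secondary cation into the more stable tertiary cation.
Step 3: Loss of a β-proton to a methanol molecule of the solvent: the C–H bonding pair collapses toward the cationic carbon to form the C=C π bond, yielding the alkene.
Total: 3 elementary steps.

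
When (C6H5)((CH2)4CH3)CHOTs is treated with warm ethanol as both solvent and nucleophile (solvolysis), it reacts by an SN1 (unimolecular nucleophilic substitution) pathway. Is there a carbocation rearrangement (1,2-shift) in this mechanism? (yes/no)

The first-formed carbocation is secondary.
No single 1,2-shift to an adjacent carbon would produce a more-substituted cation than the one already present, so no rearrangement occurs.

no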